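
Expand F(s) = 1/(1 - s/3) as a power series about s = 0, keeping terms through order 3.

s^3/27 + s^2/9 + s/3 + 1

F(0) = 1
F′(0) = 1/3
F′′(0) = 2/9
F′′′(0) = 2/9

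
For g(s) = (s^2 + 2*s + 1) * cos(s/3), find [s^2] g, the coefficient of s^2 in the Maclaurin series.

Shift and add copies of the series according to the polynomial's terms.
g(0) = 1
g′(0) = 2
g′′(0) = 17/9
So c_2 = g′′(0)/2! = 17/18.

17/18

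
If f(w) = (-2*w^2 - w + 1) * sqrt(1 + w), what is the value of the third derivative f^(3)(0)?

-39/8

Multiply each power in the prefactor through the base expansion.
From the series, [w^3] f = -13/16; multiply by 3! = 6 to get -39/8.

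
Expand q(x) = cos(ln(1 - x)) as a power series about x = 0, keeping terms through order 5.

-x^5/3 - 5*x^4/12 - x^3/2 - x^2/2 + 1

Substitute the inner expansion into the outer series and collect powers.
q(0) = 1
q′(0) = 0
q′′(0) = -1
q′′′(0) = -3
q^(4)(0) = -10
q^(5)(0) = -40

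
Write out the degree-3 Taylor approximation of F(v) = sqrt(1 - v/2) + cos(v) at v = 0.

Combine the two series term by term.
F(0) = 2
F′(0) = -1/4
F′′(0) = -17/16
F′′′(0) = -3/64

-v^3/128 - 17*v^2/32 - v/4 + 2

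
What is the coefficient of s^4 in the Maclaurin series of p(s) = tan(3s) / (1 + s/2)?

Take the Cauchy product of the two expansions.
p(0) = 0
p′(0) = 3
p′′(0) = -3
p′′′(0) = 117/2
p^(4)(0) = -117
So c_4 = p^(4)(0)/4! = -39/8.

-39/8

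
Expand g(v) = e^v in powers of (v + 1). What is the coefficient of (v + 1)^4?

c_4 = g^(4)(-1)/4! = e^(-1)/24.

e^(-1)/24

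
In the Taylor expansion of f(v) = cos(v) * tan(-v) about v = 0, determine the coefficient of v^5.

Write out both Maclaurin series and multiply, keeping only the needed powers.

-1/120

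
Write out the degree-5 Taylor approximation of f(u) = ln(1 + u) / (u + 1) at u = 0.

137*u^5/60 - 25*u^4/12 + 11*u^3/6 - 3*u^2/2 + u

Use 1/(1 - r) = Σ r^k on the denominator, then take the Cauchy product.
f(0) = 0
f′(0) = 1
f′′(0) = -3
f′′′(0) = 11
f^(4)(0) = -50
f^(5)(0) = 274
The Taylor polynomial is Σ f^(k)(0)/k! · u^k.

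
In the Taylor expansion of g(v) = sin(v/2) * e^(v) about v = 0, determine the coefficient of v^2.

1/2

Multiply the two series term by term and collect like powers.
g(0) = 0
g′(0) = 1/2
g′′(0) = 1
So c_2 = g′′(0)/2! = 1/2.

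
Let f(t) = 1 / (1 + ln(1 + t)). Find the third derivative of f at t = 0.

Expand as Σ (-1)^k u^k with u equal to the inner function's series.
The coefficient of t^3 in the expansion is -7/3, so f′′′(0) = 3! * (-7/3) = -14.

-14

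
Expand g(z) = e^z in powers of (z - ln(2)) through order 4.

(z - ln(2))^4/12 + (z - ln(2))^3/3 + (z - ln(2))^2 + 2*(z - ln(2)) + 2

[(z - ln(2))^0] = 2;  [(z - ln(2))^1] = 2;  [(z - ln(2))^2] = 1;  [(z - ln(2))^3] = 1/3;  [(z - ln(2))^4] = 1/12.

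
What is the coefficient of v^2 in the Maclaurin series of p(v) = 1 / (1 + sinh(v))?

Use the geometric series for the reciprocal, then substitute.

1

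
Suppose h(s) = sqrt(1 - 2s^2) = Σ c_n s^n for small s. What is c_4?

-1/2

Use the known series and substitute for the argument.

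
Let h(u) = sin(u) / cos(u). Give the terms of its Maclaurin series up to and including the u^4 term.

u^3/3 + u

Divide the numerator series by the denominator series (power-series long division).
h(0) = 0
h′(0) = 1
h′′(0) = 0
h′′′(0) = 2
h^(4)(0) = 0
Dividing each by k! gives the coefficients c_0, ..., c_4.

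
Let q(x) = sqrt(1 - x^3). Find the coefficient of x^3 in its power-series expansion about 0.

Differentiate repeatedly and evaluate at the center.
[x^0] = 1;  [x^1] = 0;  [x^2] = 0;  [x^3] = -1/2.
So c_3 = q′′′(0)/3! = -1/2.

-1/2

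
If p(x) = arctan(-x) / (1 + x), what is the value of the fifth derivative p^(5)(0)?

-104

Expand each factor separately, then convolve coefficients.
From the series, [x^5] p = -13/15; multiply by 5! = 120 to get -104.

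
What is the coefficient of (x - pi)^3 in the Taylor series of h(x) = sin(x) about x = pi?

1/6

Apply the Taylor formula c_k = f^(k)(a)/k!.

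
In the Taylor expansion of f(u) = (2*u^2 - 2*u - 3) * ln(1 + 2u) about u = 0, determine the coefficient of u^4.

8/3

Shift and add copies of the series according to the polynomial's terms.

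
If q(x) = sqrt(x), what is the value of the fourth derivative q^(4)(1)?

-15/16

Apply the Taylor formula c_k = f^(k)(a)/k!.
The coefficient of (x - 1)^4 in the expansion is -5/128, so q^(4)(1) = 4! * (-5/128) = -15/16.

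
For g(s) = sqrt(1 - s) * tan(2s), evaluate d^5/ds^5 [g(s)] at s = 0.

3701/8

Write out both Maclaurin series and multiply, keeping only the needed powers.
The coefficient of s^5 in the expansion is 3701/960, so g^(5)(0) = 5! * (3701/960) = 3701/8.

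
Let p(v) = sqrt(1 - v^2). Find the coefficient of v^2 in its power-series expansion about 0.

-1/2

Use the known series and substitute for the argument.
p(0) = 1
p′(0) = 0
p′′(0) = -1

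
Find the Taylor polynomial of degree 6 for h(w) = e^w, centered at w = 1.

e*(w - 1)^6/720 + e*(w - 1)^5/120 + e*(w - 1)^4/24 + e*(w - 1)^3/6 + e*(w - 1)^2/2 + e*(w - 1) + e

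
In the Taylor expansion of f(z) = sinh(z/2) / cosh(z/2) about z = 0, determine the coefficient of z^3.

Divide the numerator series by the denominator series (power-series long division).
f(0) = 0
f′(0) = 1/2
f′′(0) = 0
f′′′(0) = -1/4

-1/24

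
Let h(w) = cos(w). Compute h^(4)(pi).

-1

The coefficient of (w - pi)^4 in the expansion is -1/24, so h^(4)(pi) = 4! * (-1/24) = -1.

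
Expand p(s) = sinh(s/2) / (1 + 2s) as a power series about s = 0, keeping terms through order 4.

Take the Cauchy product of the two expansions.

-97*s^4/24 + 97*s^3/48 - s^2 + s/2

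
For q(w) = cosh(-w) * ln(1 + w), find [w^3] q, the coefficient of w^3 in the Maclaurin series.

5/6

Multiply the two series term by term and collect like powers.
q(0) = 0
q′(0) = 1
q′′(0) = -1
q′′′(0) = 5
The Taylor polynomial is Σ q^(k)(0)/k! · w^k.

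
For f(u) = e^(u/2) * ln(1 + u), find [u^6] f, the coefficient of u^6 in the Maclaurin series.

-53/576

Take the Cauchy product of the two expansions.
f(0) = 0
f′(0) = 1
f′′(0) = 0
f′′′(0) = 5/4
f^(4)(0) = -3
f^(5)(0) = 209/16
f^(6)(0) = -265/4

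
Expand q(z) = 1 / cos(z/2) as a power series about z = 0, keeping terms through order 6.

61*z^6/46080 + 5*z^4/384 + z^2/8 + 1

Divide the numerator series by the denominator series (power-series long division).
q(0) = 1
q′(0) = 0
q′′(0) = 1/4
q′′′(0) = 0
q^(4)(0) = 5/16
q^(5)(0) = 0
q^(6)(0) = 61/64
The Taylor polynomial is Σ q^(k)(0)/k! · z^k.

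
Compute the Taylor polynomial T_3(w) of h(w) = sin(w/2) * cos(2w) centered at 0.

Write out both Maclaurin series and multiply, keeping only the needed powers.
h(0) = 0
h′(0) = 1/2
h′′(0) = 0
h′′′(0) = -49/8
Dividing each by k! gives the coefficients c_0, ..., c_3.

-49*w^3/48 + w/2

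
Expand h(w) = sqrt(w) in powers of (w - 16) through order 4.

[(w - 16)^0] = 4;  [(w - 16)^1] = 1/8;  [(w - 16)^2] = -1/512;  [(w - 16)^3] = 1/16384;  [(w - 16)^4] = -5/2097152.

-5*(w - 16)^4/2097152 + (w - 16)^3/16384 - (w - 16)^2/512 + (w - 16)/8 + 4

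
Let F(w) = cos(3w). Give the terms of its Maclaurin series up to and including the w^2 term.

1 - 9*w^2/2

F(0) = 1
F′(0) = 0
F′′(0) = -9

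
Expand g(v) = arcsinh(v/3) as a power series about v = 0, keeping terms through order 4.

g(0) = 0
g′(0) = 1/3
g′′(0) = 0
g′′′(0) = -1/27
g^(4)(0) = 0
Dividing each by k! gives the coefficients c_0, ..., c_4.

-v^3/162 + v/3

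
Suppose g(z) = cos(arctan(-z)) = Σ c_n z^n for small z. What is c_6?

Let u equal the inner series; expand the outer function in u and truncate.
[z^0] = 1;  [z^1] = 0;  [z^2] = -1/2;  [z^3] = 0;  [z^4] = 3/8;  [z^5] = 0;  [z^6] = -5/16.
So c_6 = g^(6)(0)/6! = -5/16.

-5/16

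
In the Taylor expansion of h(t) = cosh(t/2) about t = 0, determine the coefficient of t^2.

Compute the successive derivatives at the expansion point and divide by k!.
[t^0] = 1;  [t^1] = 0;  [t^2] = 1/8.

1/8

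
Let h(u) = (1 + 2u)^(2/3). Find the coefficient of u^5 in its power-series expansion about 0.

[u^0] = 1;  [u^1] = 4/3;  [u^2] = -4/9;  [u^3] = 32/81;  [u^4] = -112/243;  [u^5] = 448/729.
So c_5 = h^(5)(0)/5! = 448/729.

448/729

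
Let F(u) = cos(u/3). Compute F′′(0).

-1/9

Apply the Taylor formula c_k = f^(k)(a)/k!.
The coefficient of u^2 in the expansion is -1/18, so F′′(0) = 2! * (-1/18) = -1/9.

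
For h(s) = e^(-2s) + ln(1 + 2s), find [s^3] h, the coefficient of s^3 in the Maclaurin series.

Combine the two series term by term.

4/3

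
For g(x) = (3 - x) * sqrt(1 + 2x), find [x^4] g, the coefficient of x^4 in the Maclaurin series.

Multiply each power in the prefactor through the base expansion.
[x^0] = 3;  [x^1] = 2;  [x^2] = -5/2;  [x^3] = 2;  [x^4] = -19/8.
So c_4 = g^(4)(0)/4! = -19/8.

-19/8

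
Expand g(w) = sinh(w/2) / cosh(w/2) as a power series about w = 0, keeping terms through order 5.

Divide the numerator series by the denominator series (power-series long division).
[w^0] = 0;  [w^1] = 1/2;  [w^2] = 0;  [w^3] = -1/24;  [w^4] = 0;  [w^5] = 1/240.

w^5/240 - w^3/24 + w/2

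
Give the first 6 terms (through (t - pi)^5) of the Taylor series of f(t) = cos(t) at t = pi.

Differentiate repeatedly and evaluate at the center.
f(pi) = -1
f′(pi) = 0
f′′(pi) = 1
f′′′(pi) = 0
f^(4)(pi) = -1
f^(5)(pi) = 0
The Taylor polynomial is Σ f^(k)(pi)/k! · (t - pi)^k.

-(t - pi)^4/24 + (t - pi)^2/2 - 1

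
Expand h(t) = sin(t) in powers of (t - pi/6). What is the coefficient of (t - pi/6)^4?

h(pi/6) = 1/2
h′(pi/6) = sqrt(3)/2
h′′(pi/6) = -1/2
h′′′(pi/6) = -sqrt(3)/2
h^(4)(pi/6) = 1/2
So c_4 = h^(4)(pi/6)/4! = 1/48.

1/48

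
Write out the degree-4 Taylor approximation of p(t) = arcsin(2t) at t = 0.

p(0) = 0
p′(0) = 2
p′′(0) = 0
p′′′(0) = 8
p^(4)(0) = 0

4*t^3/3 + 2*t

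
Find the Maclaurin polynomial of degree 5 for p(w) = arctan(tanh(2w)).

64*w^5/3 - 16*w^3/3 + 2*w

Substitute the inner expansion into the outer series and collect powers.
p(0) = 0
p′(0) = 2
p′′(0) = 0
p′′′(0) = -32
p^(4)(0) = 0
p^(5)(0) = 2560
The Taylor polynomial is Σ p^(k)(0)/k! · w^k.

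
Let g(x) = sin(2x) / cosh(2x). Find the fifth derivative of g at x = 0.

Invert the denominator's series and multiply.
From the series, [x^5] g = 48/5; multiply by 5! = 120 to get 1152.

1152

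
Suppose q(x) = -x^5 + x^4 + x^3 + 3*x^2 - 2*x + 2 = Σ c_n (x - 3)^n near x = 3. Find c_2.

-204

Differentiate repeatedly and evaluate at the center.
[(x - 3)^0] = -112;  [(x - 3)^1] = -254;  [(x - 3)^2] = -204.
So c_2 = q′′(3)/2! = -204.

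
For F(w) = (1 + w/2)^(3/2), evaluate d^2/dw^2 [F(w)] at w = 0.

Differentiate repeatedly and evaluate at the center.
From the series, [w^2] F = 3/32; multiply by 2! = 2 to get 3/16.

3/16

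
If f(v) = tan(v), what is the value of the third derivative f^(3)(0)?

From the series, [v^3] f = 1/3; multiply by 3! = 6 to get 2.

2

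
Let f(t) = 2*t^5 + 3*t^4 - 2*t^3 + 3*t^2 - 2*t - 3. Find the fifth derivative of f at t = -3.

240

Apply the Taylor formula c_k = f^(k)(a)/k!.
The coefficient of (t + 3)^5 in the expansion is 2, so f^(5)(-3) = 5! * (2) = 240.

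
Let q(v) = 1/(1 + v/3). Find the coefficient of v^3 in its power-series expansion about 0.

-1/27

c_3 = q′′′(0)/3! = -1/27.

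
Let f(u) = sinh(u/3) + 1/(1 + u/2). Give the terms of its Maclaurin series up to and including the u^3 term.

-77*u^3/648 + u^2/4 - u/6 + 1

Expand each term separately and add.
[u^0] = 1;  [u^1] = -1/6;  [u^2] = 1/4;  [u^3] = -77/648.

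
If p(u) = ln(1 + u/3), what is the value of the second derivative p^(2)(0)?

-1/9

From the series, [u^2] p = -1/18; multiply by 2! = 2 to get -1/9.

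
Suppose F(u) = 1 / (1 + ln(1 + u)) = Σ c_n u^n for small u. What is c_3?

Expand as Σ (-1)^k u^k with u equal to the inner function's series.
F(0) = 1
F′(0) = -1
F′′(0) = 3
F′′′(0) = -14
So c_3 = F′′′(0)/3! = -7/3.

-7/3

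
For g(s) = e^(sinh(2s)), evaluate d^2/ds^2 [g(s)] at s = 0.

Let u equal the inner series; expand the outer function in u and truncate.
The coefficient of s^2 in the expansion is 2, so g′′(0) = 2! * (2) = 4.

4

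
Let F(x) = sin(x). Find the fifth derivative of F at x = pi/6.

sqrt(3)/2

Compute the successive derivatives at the expansion point and divide by k!.
The coefficient of (x - pi/6)^5 in the expansion is sqrt(3)/240, so F^(5)(pi/6) = 5! * (sqrt(3)/240) = sqrt(3)/2.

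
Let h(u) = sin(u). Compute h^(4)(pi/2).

Differentiate repeatedly and evaluate at the center.
From the series, [(u - pi/2)^4] h = 1/24; multiply by 4! = 24 to get 1.

1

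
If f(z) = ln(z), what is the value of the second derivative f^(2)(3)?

The coefficient of (z - 3)^2 in the expansion is -1/18, so f′′(3) = 2! * (-1/18) = -1/9.

-1/9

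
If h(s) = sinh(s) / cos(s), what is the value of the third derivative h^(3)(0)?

4

Write the quotient as an unknown series and match coefficients against numerator = denominator · series.
From the series, [s^3] h = 2/3; multiply by 3! = 6 to get 4.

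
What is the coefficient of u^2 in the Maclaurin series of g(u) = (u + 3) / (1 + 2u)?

10

Distribute the polynomial across the series and collect like powers.
g(0) = 3
g′(0) = -5
g′′(0) = 20
Dividing each by k! gives the coefficients c_0, ..., c_2.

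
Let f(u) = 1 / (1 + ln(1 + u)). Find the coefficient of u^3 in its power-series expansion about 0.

-7/3

Expand as Σ (-1)^k u^k with u equal to the inner function's series.
f(0) = 1
f′(0) = -1
f′′(0) = 3
f′′′(0) = -14
So c_3 = f′′′(0)/3! = -7/3.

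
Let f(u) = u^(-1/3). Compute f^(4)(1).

From the series, [(u - 1)^4] f = 35/243; multiply by 4! = 24 to get 280/81.

280/81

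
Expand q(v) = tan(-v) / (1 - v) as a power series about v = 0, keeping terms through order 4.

Take the Cauchy product of the two expansions.

-4*v^4/3 - 4*v^3/3 - v^2 - v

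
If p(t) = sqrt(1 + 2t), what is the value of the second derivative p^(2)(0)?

-1

The coefficient of t^2 in the expansion is -1/2, so p′′(0) = 2! * (-1/2) = -1.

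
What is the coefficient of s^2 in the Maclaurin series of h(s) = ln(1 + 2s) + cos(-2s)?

Add the two expansions coefficient-wise.
h(0) = 1
h′(0) = 2
h′′(0) = -8

-4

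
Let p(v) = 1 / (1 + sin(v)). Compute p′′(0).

Use the geometric series for the reciprocal, then substitute.
The coefficient of v^2 in the expansion is 1, so p′′(0) = 2! * (1) = 2.

2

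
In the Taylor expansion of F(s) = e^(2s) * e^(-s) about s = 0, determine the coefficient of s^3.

Write out both Maclaurin series and multiply, keeping only the needed powers.
F(0) = 1
F′(0) = 1
F′′(0) = 1
F′′′(0) = 1
Then c_k = F^(k)(0)/k! gives each Taylor coefficient.

1/6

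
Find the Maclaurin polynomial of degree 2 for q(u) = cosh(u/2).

Apply the Taylor formula c_k = f^(k)(a)/k!.

u^2/8 + 1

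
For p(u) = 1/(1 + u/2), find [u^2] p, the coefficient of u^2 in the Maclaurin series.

1/4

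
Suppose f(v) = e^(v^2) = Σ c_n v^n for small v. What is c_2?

1

f(0) = 1
f′(0) = 0
f′′(0) = 2
So c_2 = f′′(0)/2! = 1.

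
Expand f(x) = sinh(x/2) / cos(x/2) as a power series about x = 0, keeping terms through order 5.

3*x^5/320 + x^3/12 + x/2

Divide the numerator series by the denominator series (power-series long division).
[x^0] = 0;  [x^1] = 1/2;  [x^2] = 0;  [x^3] = 1/12;  [x^4] = 0;  [x^5] = 3/320.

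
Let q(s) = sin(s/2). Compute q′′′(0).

-1/8

The coefficient of s^3 in the expansion is -1/48, so q′′′(0) = 3! * (-1/48) = -1/8.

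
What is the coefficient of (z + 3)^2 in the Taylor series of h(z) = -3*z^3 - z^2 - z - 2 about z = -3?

26

h(-3) = 73
h′(-3) = -76
h′′(-3) = 52
So c_2 = h′′(-3)/2! = 26.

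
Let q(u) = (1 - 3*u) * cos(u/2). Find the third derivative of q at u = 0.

Distribute the polynomial across the series and collect like powers.
From the series, [u^3] q = 3/8; multiply by 3! = 6 to get 9/4.

9/4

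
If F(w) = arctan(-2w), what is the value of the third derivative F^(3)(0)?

16

From the series, [w^3] F = 8/3; multiply by 3! = 6 to get 16.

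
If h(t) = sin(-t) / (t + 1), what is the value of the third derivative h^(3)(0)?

Multiply the numerator's expansion by the denominator's geometric series.
The coefficient of t^3 in the expansion is -5/6, so h′′′(0) = 3! * (-5/6) = -5.

-5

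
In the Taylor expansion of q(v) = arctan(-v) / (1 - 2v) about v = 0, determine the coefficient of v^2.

-2

Take the Cauchy product of the two expansions.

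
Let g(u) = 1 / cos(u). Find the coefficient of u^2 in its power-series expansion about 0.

Invert the denominator's series and multiply.
g(0) = 1
g′(0) = 0
g′′(0) = 1

1/2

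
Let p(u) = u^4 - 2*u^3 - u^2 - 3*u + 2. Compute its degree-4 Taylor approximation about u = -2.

(u + 2)^4 - 10*(u + 2)^3 + 35*(u + 2)^2 - 55*(u + 2) + 36

p(-2) = 36
p′(-2) = -55
p′′(-2) = 70
p′′′(-2) = -60
p^(4)(-2) = 24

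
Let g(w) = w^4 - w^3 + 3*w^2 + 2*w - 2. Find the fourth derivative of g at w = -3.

24

From the series, [(w + 3)^4] g = 1; multiply by 4! = 24 to get 24.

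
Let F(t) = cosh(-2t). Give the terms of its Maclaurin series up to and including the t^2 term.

2*t^2 + 1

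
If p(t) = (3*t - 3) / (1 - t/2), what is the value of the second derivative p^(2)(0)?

Multiply each power in the prefactor through the base expansion.
The coefficient of t^2 in the expansion is 3/4, so p′′(0) = 2! * (3/4) = 3/2.

3/2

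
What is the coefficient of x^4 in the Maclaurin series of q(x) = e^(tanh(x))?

-7/24

Compose series: expand the inner function first, then feed it into the outer expansion.
[x^0] = 1;  [x^1] = 1;  [x^2] = 1/2;  [x^3] = -1/6;  [x^4] = -7/24.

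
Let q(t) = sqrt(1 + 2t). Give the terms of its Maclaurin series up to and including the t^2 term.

Compute the successive derivatives at the expansion point and divide by k!.
q(0) = 1
q′(0) = 1
q′′(0) = -1

-t^2/2 + t + 1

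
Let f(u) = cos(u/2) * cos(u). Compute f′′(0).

Multiply the two series term by term and collect like powers.
From the series, [u^2] f = -5/8; multiply by 2! = 2 to get -5/4.

-5/4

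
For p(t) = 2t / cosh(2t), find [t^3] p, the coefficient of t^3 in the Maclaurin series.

-4

Divide the numerator series by the denominator series (power-series long division).
p(0) = 0
p′(0) = 2
p′′(0) = 0
p′′′(0) = -24
So c_3 = p′′′(0)/3! = -4.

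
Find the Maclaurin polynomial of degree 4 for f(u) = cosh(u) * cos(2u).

Take the Cauchy product of the two expansions.
[u^0] = 1;  [u^1] = 0;  [u^2] = -3/2;  [u^3] = 0;  [u^4] = -7/24.

-7*u^4/24 - 3*u^2/2 + 1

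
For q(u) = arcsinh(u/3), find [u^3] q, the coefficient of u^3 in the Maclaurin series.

-1/162

q(0) = 0
q′(0) = 1/3
q′′(0) = 0
q′′′(0) = -1/27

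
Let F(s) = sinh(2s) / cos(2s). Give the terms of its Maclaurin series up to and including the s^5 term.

Write the quotient as an unknown series and match coefficients against numerator = denominator · series.
F(0) = 0
F′(0) = 2
F′′(0) = 0
F′′′(0) = 32
F^(4)(0) = 0
F^(5)(0) = 1152
Dividing each by k! gives the coefficients c_0, ..., c_5.

48*s^5/5 + 16*s^3/3 + 2*s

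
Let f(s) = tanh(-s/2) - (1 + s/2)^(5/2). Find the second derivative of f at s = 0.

Combine the two series term by term.
The coefficient of s^2 in the expansion is -15/32, so f′′(0) = 2! * (-15/32) = -15/16.

-15/16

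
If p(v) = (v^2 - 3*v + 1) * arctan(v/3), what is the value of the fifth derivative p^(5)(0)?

-112/81

Multiply each power in the prefactor through the base expansion.
The coefficient of v^5 in the expansion is -14/1215, so p^(5)(0) = 5! * (-14/1215) = -112/81.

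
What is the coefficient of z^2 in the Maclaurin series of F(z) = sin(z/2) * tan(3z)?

Write out both Maclaurin series and multiply, keeping only the needed powers.

3/2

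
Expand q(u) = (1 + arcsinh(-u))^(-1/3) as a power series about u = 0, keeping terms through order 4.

Compose series: expand the inner function first, then feed it into the outer expansion.

17*u^4/243 + 19*u^3/162 + 2*u^2/9 + u/3 + 1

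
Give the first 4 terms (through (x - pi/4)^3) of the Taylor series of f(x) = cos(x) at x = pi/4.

Compute the successive derivatives at the expansion point and divide by k!.
f(pi/4) = sqrt(2)/2
f′(pi/4) = -sqrt(2)/2
f′′(pi/4) = -sqrt(2)/2
f′′′(pi/4) = sqrt(2)/2
The Taylor polynomial is Σ f^(k)(pi/4)/k! · (x - pi/4)^k.

sqrt(2)*(x - pi/4)^3/12 - sqrt(2)*(x - pi/4)^2/4 - sqrt(2)*(x - pi/4)/2 + sqrt(2)/2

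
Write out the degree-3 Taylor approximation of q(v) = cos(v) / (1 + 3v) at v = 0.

-51*v^3/2 + 17*v^2/2 - 3*v + 1

Expand each factor separately, then convolve coefficients.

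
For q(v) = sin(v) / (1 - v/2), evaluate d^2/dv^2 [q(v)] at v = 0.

Write out both Maclaurin series and multiply, keeping only the needed powers.
The coefficient of v^2 in the expansion is 1/2, so q′′(0) = 2! * (1/2) = 1.

1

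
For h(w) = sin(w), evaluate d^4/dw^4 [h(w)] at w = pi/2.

The coefficient of (w - pi/2)^4 in the expansion is 1/24, so h^(4)(pi/2) = 4! * (1/24) = 1.

1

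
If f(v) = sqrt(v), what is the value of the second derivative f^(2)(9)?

-1/108

Apply the Taylor formula c_k = f^(k)(a)/k!.
The coefficient of (v - 9)^2 in the expansion is -1/216, so f′′(9) = 2! * (-1/216) = -1/108.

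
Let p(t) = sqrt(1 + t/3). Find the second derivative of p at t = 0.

The coefficient of t^2 in the expansion is -1/72, so p′′(0) = 2! * (-1/72) = -1/36.

-1/36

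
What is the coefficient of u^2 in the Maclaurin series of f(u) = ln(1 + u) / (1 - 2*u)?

3/2

Expand 1/(denominator) as a geometric series and multiply by the numerator's series.
[u^0] = 0;  [u^1] = 1;  [u^2] = 3/2.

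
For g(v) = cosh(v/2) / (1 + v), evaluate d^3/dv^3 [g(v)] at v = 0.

Write out both Maclaurin series and multiply, keeping only the needed powers.
The coefficient of v^3 in the expansion is -9/8, so g′′′(0) = 3! * (-9/8) = -27/4.

-27/4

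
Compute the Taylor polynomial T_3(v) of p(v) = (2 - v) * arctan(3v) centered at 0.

-18*v^3 - 3*v^2 + 6*v

Multiply each power in the prefactor through the base expansion.
p(0) = 0
p′(0) = 6
p′′(0) = -6
p′′′(0) = -108
Then c_k = p^(k)(0)/k! gives each Taylor coefficient.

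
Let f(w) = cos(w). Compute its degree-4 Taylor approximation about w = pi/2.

f(pi/2) = 0
f′(pi/2) = -1
f′′(pi/2) = 0
f′′′(pi/2) = 1
f^(4)(pi/2) = 0

(w - pi/2)^3/6 - (w - pi/2)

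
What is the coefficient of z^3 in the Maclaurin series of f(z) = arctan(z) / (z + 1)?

2/3

Expand 1/(denominator) as a geometric series and multiply by the numerator's series.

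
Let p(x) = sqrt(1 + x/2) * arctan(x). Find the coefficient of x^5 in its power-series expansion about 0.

Write out both Maclaurin series and multiply, keeping only the needed powers.
[x^0] = 0;  [x^1] = 1;  [x^2] = 1/4;  [x^3] = -35/96;  [x^4] = -29/384;  [x^5] = 6389/30720.

6389/30720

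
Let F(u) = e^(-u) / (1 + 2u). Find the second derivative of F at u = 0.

Write out both Maclaurin series and multiply, keeping only the needed powers.
The coefficient of u^2 in the expansion is 13/2, so F′′(0) = 2! * (13/2) = 13.

13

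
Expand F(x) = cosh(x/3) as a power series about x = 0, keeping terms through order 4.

x^4/1944 + x^2/18 + 1

Differentiate repeatedly and evaluate at the center.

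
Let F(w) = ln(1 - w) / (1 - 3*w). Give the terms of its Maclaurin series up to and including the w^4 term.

Use 1/(1 - r) = Σ r^k on the denominator, then take the Cauchy product.

-131*w^4/4 - 65*w^3/6 - 7*w^2/2 - w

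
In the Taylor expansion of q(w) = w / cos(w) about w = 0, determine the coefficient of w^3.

Invert the denominator's series and multiply.
q(0) = 0
q′(0) = 1
q′′(0) = 0
q′′′(0) = 3

1/2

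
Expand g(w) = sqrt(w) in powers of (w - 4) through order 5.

7*(w - 4)^5/131072 - 5*(w - 4)^4/16384 + (w - 4)^3/512 - (w - 4)^2/64 + (w - 4)/4 + 2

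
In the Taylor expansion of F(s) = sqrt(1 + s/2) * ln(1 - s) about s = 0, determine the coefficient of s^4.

-125/384

Expand each factor separately, then convolve coefficients.
F(0) = 0
F′(0) = -1
F′′(0) = -3/2
F′′′(0) = -41/16
F^(4)(0) = -125/16
So c_4 = F^(4)(0)/4! = -125/384.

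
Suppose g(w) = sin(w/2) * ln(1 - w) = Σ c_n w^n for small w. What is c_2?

Multiply the two series term by term and collect like powers.
[w^0] = 0;  [w^1] = 0;  [w^2] = -1/2.
So c_2 = g′′(0)/2! = -1/2.

-1/2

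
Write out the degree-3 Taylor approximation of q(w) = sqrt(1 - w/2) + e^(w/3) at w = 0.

Expand each term separately and add.

-17*w^3/10368 + 7*w^2/288 + w/12 + 2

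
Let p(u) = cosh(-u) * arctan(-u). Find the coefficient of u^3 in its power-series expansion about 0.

-1/6

Write out both Maclaurin series and multiply, keeping only the needed powers.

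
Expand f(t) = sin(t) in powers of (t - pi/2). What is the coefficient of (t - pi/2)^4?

1/24

Differentiate repeatedly and evaluate at the center.
[(t - pi/2)^0] = 1;  [(t - pi/2)^1] = 0;  [(t - pi/2)^2] = -1/2;  [(t - pi/2)^3] = 0;  [(t - pi/2)^4] = 1/24.
So c_4 = f^(4)(pi/2)/4! = 1/24.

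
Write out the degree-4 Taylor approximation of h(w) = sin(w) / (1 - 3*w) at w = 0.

53*w^4/2 + 53*w^3/6 + 3*w^2 + w

Multiply the numerator's expansion by the denominator's geometric series.
h(0) = 0
h′(0) = 1
h′′(0) = 6
h′′′(0) = 53
h^(4)(0) = 636
Dividing each by k! gives the coefficients c_0, ..., c_4.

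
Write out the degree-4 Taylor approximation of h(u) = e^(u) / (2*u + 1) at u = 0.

233*u^4/24 - 29*u^3/6 + 5*u^2/2 - u + 1

Use 1/(1 - r) = Σ r^k on the denominator, then take the Cauchy product.
h(0) = 1
h′(0) = -1
h′′(0) = 5
h′′′(0) = -29
h^(4)(0) = 233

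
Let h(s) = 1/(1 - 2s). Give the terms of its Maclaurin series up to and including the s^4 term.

16*s^4 + 8*s^3 + 4*s^2 + 2*s + 1

h(0) = 1
h′(0) = 2
h′′(0) = 8
h′′′(0) = 48
h^(4)(0) = 384
Then c_k = h^(k)(0)/k! gives each Taylor coefficient.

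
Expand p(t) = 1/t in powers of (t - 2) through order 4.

(t - 2)^4/32 - (t - 2)^3/16 + (t - 2)^2/8 - (t - 2)/4 + 1/2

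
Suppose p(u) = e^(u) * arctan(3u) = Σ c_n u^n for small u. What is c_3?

-15/2

Take the Cauchy product of the two expansions.
[u^0] = 0;  [u^1] = 3;  [u^2] = 3;  [u^3] = -15/2.
So c_3 = p′′′(0)/3! = -15/2.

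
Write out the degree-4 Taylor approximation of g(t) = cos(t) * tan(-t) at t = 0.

t^3/6 - t

Expand each factor separately, then convolve coefficients.
[t^0] = 0;  [t^1] = -1;  [t^2] = 0;  [t^3] = 1/6;  [t^4] = 0.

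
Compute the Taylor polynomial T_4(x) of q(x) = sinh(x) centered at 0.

x^3/6 + x

[x^0] = 0;  [x^1] = 1;  [x^2] = 0;  [x^3] = 1/6;  [x^4] = 0.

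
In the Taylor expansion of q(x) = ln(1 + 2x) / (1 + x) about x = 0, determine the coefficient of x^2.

-4

Expand each factor separately, then convolve coefficients.
[x^0] = 0;  [x^1] = 2;  [x^2] = -4.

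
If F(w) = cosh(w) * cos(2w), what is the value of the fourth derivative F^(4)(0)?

-7

Write out both Maclaurin series and multiply, keeping only the needed powers.
The coefficient of w^4 in the expansion is -7/24, so F^(4)(0) = 4! * (-7/24) = -7.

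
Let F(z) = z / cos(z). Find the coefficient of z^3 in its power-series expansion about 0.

Divide the numerator series by the denominator series (power-series long division).
F(0) = 0
F′(0) = 1
F′′(0) = 0
F′′′(0) = 3
Dividing each by k! gives the coefficients c_0, ..., c_3.

1/2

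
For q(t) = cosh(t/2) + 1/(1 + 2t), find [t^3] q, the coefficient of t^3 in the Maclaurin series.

Add the two expansions coefficient-wise.

-8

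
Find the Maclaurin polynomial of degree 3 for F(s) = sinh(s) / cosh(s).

Divide the numerator series by the denominator series (power-series long division).
F(0) = 0
F′(0) = 1
F′′(0) = 0
F′′′(0) = -2
The Taylor polynomial is Σ F^(k)(0)/k! · s^k.

-s^3/3 + s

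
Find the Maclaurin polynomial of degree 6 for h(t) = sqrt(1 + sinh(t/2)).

Plug the Maclaurin series of the inner function into that of the outer and collect terms.
h(0) = 1
h′(0) = 1/4
h′′(0) = -1/16
h′′′(0) = 7/64
h^(4)(0) = -31/256
h^(5)(0) = 241/1024
h^(6)(0) = -2401/4096

-2401*t^6/2949120 + 241*t^5/122880 - 31*t^4/6144 + 7*t^3/384 - t^2/32 + t/4 + 1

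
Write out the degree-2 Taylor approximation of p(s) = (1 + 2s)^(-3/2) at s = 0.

15*s^2/2 - 3*s + 1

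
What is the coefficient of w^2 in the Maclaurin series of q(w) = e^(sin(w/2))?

1/8

Substitute the inner expansion into the outer series and collect powers.
q(0) = 1
q′(0) = 1/2
q′′(0) = 1/4
So c_2 = q′′(0)/2! = 1/8.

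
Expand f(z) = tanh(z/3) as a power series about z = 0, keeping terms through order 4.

-z^3/81 + z/3

Apply the Taylor formula c_k = f^(k)(a)/k!.
f(0) = 0
f′(0) = 1/3
f′′(0) = 0
f′′′(0) = -2/27
f^(4)(0) = 0
Dividing each by k! gives the coefficients c_0, ..., c_4.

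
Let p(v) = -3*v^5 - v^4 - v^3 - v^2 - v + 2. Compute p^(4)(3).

-1104

Use the known series and substitute for the argument.
The coefficient of (v - 3)^4 in the expansion is -46, so p^(4)(3) = 4! * (-46) = -1104.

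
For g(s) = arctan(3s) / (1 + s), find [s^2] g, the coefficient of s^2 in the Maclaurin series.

Write out both Maclaurin series and multiply, keeping only the needed powers.
g(0) = 0
g′(0) = 3
g′′(0) = -6

-3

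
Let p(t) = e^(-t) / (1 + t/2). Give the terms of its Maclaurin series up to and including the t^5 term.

Take the Cauchy product of the two expansions.
[t^0] = 1;  [t^1] = -3/2;  [t^2] = 5/4;  [t^3] = -19/24;  [t^4] = 7/16;  [t^5] = -109/480.

-109*t^5/480 + 7*t^4/16 - 19*t^3/24 + 5*t^2/4 - 3*t/2 + 1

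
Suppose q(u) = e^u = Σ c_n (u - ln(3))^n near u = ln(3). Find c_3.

1/2

[(u - ln(3))^0] = 3;  [(u - ln(3))^1] = 3;  [(u - ln(3))^2] = 3/2;  [(u - ln(3))^3] = 1/2.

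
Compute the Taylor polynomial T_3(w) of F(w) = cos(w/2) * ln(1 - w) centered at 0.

Expand each factor separately, then convolve coefficients.
F(0) = 0
F′(0) = -1
F′′(0) = -1
F′′′(0) = -5/4
The Taylor polynomial is Σ F^(k)(0)/k! · w^k.

-5*w^3/24 - w^2/2 - w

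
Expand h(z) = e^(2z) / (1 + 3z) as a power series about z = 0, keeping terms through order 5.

-1871*z^5/15 + 125*z^4/3 - 41*z^3/3 + 5*z^2 - z + 1

Expand each factor separately, then convolve coefficients.
[z^0] = 1;  [z^1] = -1;  [z^2] = 5;  [z^3] = -41/3;  [z^4] = 125/3;  [z^5] = -1871/15.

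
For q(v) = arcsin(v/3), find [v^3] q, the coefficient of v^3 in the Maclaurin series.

c_3 = q′′′(0)/3! = 1/162.

1/162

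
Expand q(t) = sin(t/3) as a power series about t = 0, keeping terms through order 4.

-t^3/162 + t/3

q(0) = 0
q′(0) = 1/3
q′′(0) = 0
q′′′(0) = -1/27
q^(4)(0) = 0
Then c_k = q^(k)(0)/k! gives each Taylor coefficient.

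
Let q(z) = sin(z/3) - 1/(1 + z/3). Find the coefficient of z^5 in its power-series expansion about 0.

121/29160

Combine the two series term by term.
q(0) = -1
q′(0) = 2/3
q′′(0) = -2/9
q′′′(0) = 5/27
q^(4)(0) = -8/27
q^(5)(0) = 121/243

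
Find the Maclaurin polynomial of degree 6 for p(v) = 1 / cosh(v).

-61*v^6/720 + 5*v^4/24 - v^2/2 + 1

Divide the numerator series by the denominator series (power-series long division).
[v^0] = 1;  [v^1] = 0;  [v^2] = -1/2;  [v^3] = 0;  [v^4] = 5/24;  [v^5] = 0;  [v^6] = -61/720.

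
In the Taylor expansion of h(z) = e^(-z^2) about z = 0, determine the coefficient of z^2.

-1

h(0) = 1
h′(0) = 0
h′′(0) = -2
So c_2 = h′′(0)/2! = -1.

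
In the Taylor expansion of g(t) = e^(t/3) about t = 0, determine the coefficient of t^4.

1/1944

Apply the Taylor formula c_k = f^(k)(a)/k!.
[t^0] = 1;  [t^1] = 1/3;  [t^2] = 1/18;  [t^3] = 1/162;  [t^4] = 1/1944.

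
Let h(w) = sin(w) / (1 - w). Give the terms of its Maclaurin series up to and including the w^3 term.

5*w^3/6 + w^2 + w

Expand each factor separately, then convolve coefficients.
[w^0] = 0;  [w^1] = 1;  [w^2] = 1;  [w^3] = 5/6.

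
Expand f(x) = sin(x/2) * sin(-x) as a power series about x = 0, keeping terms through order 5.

Take the Cauchy product of the two expansions.

5*x^4/48 - x^2/2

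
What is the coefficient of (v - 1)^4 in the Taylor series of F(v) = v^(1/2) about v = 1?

-5/128

F(1) = 1
F′(1) = 1/2
F′′(1) = -1/4
F′′′(1) = 3/8
F^(4)(1) = -15/16
Then c_k = F^(k)(1)/k! gives each Taylor coefficient.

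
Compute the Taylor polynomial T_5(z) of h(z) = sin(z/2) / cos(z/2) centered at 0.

Write the quotient as an unknown series and match coefficients against numerator = denominator · series.
h(0) = 0
h′(0) = 1/2
h′′(0) = 0
h′′′(0) = 1/4
h^(4)(0) = 0
h^(5)(0) = 1/2
Then c_k = h^(k)(0)/k! gives each Taylor coefficient.

z^5/240 + z^3/24 + z/2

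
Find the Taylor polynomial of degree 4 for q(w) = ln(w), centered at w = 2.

q(2) = ln(2)
q′(2) = 1/2
q′′(2) = -1/4
q′′′(2) = 1/4
q^(4)(2) = -3/8
Then c_k = q^(k)(2)/k! gives each Taylor coefficient.

-(w - 2)^4/64 + (w - 2)^3/24 - (w - 2)^2/8 + (w - 2)/2 + ln(2)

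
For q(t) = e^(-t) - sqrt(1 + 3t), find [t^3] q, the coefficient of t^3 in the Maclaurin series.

Add the two expansions coefficient-wise.
[t^0] = 0;  [t^1] = -5/2;  [t^2] = 13/8;  [t^3] = -89/48.

-89/48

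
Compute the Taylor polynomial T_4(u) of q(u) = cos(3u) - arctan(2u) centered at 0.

Add the two expansions coefficient-wise.
[u^0] = 1;  [u^1] = -2;  [u^2] = -9/2;  [u^3] = 8/3;  [u^4] = 27/8.

27*u^4/8 + 8*u^3/3 - 9*u^2/2 - 2*u + 1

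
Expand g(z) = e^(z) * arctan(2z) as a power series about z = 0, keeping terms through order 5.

Multiply the two series term by term and collect like powers.
g(0) = 0
g′(0) = 2
g′′(0) = 4
g′′′(0) = -10
g^(4)(0) = -56
g^(5)(0) = 618

103*z^5/20 - 7*z^4/3 - 5*z^3/3 + 2*z^2 + 2*z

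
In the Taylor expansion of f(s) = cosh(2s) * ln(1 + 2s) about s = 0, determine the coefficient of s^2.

Write out both Maclaurin series and multiply, keeping only the needed powers.
f(0) = 0
f′(0) = 2
f′′(0) = -4
So c_2 = f′′(0)/2! = -2.

-2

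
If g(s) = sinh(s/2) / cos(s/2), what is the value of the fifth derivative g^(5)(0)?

Invert the denominator's series and multiply.
From the series, [s^5] g = 3/320; multiply by 5! = 120 to get 9/8.

9/8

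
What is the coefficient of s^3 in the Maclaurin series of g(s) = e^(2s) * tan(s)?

Take the Cauchy product of the two expansions.
So c_3 = g′′′(0)/3! = 7/3.

7/3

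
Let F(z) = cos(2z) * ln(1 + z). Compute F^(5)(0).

24

Take the Cauchy product of the two expansions.
From the series, [z^5] F = 1/5; multiply by 5! = 120 to get 24.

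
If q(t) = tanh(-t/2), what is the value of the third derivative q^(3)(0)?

1/4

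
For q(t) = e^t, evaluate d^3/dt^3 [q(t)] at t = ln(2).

Apply the Taylor formula c_k = f^(k)(a)/k!.
From the series, [(t - ln(2))^3] q = 1/3; multiply by 3! = 6 to get 2.

2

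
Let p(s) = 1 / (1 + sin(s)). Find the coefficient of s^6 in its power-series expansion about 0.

Use the geometric series for the reciprocal, then substitute.
So c_6 = p^(6)(0)/6! = 17/45.

17/45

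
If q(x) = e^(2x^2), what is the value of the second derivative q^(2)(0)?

4

The coefficient of x^2 in the expansion is 2, so q′′(0) = 2! * (2) = 4.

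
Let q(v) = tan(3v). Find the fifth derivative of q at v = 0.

Compute the successive derivatives at the expansion point and divide by k!.
The coefficient of v^5 in the expansion is 162/5, so q^(5)(0) = 5! * (162/5) = 3888.

3888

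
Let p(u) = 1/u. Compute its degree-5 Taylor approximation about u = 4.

p(4) = 1/4
p′(4) = -1/16
p′′(4) = 1/32
p′′′(4) = -3/128
p^(4)(4) = 3/128
p^(5)(4) = -15/512
The Taylor polynomial is Σ p^(k)(4)/k! · (u - 4)^k.

-(u - 4)^5/4096 + (u - 4)^4/1024 - (u - 4)^3/256 + (u - 4)^2/64 - (u - 4)/16 + 1/4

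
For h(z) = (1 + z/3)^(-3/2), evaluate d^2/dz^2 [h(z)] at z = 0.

5/12

From the series, [z^2] h = 5/24; multiply by 2! = 2 to get 5/12.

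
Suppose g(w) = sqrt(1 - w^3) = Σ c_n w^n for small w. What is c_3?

-1/2

[w^0] = 1;  [w^1] = 0;  [w^2] = 0;  [w^3] = -1/2.
So c_3 = g′′′(0)/3! = -1/2.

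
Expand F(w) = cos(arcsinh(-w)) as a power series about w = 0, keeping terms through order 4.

5*w^4/24 - w^2/2 + 1

Let u equal the inner series; expand the outer function in u and truncate.
F(0) = 1
F′(0) = 0
F′′(0) = -1
F′′′(0) = 0
F^(4)(0) = 5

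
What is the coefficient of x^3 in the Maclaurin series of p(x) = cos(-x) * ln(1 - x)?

Multiply the two series term by term and collect like powers.
[x^0] = 0;  [x^1] = -1;  [x^2] = -1/2;  [x^3] = 1/6.

1/6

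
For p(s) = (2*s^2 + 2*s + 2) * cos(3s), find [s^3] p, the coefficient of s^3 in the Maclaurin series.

-9

Distribute the polynomial across the series and collect like powers.
p(0) = 2
p′(0) = 2
p′′(0) = -14
p′′′(0) = -54
So c_3 = p′′′(0)/3! = -9.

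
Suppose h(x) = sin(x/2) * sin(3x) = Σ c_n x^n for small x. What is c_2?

Multiply the two series term by term and collect like powers.
[x^0] = 0;  [x^1] = 0;  [x^2] = 3/2.
So c_2 = h′′(0)/2! = 3/2.

3/2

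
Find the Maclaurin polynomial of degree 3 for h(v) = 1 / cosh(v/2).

1 - v^2/8

Invert the denominator's series and multiply.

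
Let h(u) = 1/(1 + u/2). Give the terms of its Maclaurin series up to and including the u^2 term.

u^2/4 - u/2 + 1

Compute the successive derivatives at the expansion point and divide by k!.
h(0) = 1
h′(0) = -1/2
h′′(0) = 1/2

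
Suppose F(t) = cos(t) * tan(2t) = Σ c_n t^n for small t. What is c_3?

Write out both Maclaurin series and multiply, keeping only the needed powers.
F(0) = 0
F′(0) = 2
F′′(0) = 0
F′′′(0) = 10
So c_3 = F′′′(0)/3! = 5/3.

5/3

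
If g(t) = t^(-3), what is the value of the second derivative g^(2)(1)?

12

From the series, [(t - 1)^2] g = 6; multiply by 2! = 2 to get 12.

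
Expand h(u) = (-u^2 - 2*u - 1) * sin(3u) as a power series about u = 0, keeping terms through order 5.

Distribute the polynomial across the series and collect like powers.
h(0) = 0
h′(0) = -3
h′′(0) = -12
h′′′(0) = 9
h^(4)(0) = 216
h^(5)(0) = 297

99*u^5/40 + 9*u^4 + 3*u^3/2 - 6*u^2 - 3*u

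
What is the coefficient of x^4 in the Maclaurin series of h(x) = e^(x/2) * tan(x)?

3/16

Take the Cauchy product of the two expansions.
[x^0] = 0;  [x^1] = 1;  [x^2] = 1/2;  [x^3] = 11/24;  [x^4] = 3/16.
So c_4 = h^(4)(0)/4! = 3/16.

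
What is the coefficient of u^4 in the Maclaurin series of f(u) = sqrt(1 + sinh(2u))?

-31/24

Substitute the inner expansion into the outer series and collect powers.
f(0) = 1
f′(0) = 1
f′′(0) = -1
f′′′(0) = 7
f^(4)(0) = -31
Dividing each by k! gives the coefficients c_0, ..., c_4.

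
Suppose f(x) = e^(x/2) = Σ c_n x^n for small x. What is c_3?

f(0) = 1
f′(0) = 1/2
f′′(0) = 1/4
f′′′(0) = 1/8
So c_3 = f′′′(0)/3! = 1/48.

1/48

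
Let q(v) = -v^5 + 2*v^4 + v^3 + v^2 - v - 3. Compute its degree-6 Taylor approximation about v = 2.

Apply the Taylor formula c_k = f^(k)(a)/k!.
q(2) = 7
q′(2) = -1
q′′(2) = -50
q′′′(2) = -138
q^(4)(2) = -192
q^(5)(2) = -120
q^(6)(2) = 0

-(v - 2)^5 - 8*(v - 2)^4 - 23*(v - 2)^3 - 25*(v - 2)^2 - (v - 2) + 7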